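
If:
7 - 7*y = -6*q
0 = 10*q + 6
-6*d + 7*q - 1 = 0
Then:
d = -13/15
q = -3/5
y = 17/35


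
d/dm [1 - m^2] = -2*m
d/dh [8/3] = 0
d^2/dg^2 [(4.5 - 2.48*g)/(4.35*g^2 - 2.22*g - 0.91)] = ((2.48*g - 4.5)*(8.7*g - 2.22)*(17.4*g - 4.44) + (64.728*g - 50.1612)*(-4.35*g^2 + 2.22*g + 0.91))/(-4.35*g^2 + 2.22*g + 0.91)^3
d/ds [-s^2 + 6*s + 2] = 6 - 2*s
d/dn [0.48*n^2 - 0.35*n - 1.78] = 0.96*n - 0.35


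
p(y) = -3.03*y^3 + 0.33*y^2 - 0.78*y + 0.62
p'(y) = -9.09*y^2 + 0.66*y - 0.78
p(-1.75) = 19.23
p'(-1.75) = -29.77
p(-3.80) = 174.61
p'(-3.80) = -134.55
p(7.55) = -1290.48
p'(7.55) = -513.95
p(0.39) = 0.19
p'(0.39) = -1.91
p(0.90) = -2.02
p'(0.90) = -7.55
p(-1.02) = 4.97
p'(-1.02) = -10.91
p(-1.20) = 7.27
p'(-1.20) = -14.66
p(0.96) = -2.51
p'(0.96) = -8.52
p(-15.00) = 10312.82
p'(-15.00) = -2055.93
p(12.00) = -5197.06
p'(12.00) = -1301.82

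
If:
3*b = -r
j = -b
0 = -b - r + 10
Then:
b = -5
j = 5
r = 15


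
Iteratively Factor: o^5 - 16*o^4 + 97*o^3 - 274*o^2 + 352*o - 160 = (o - 5)*(o^4 - 11*o^3 + 42*o^2 - 64*o + 32) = (o - 5)*(o - 2)*(o^3 - 9*o^2 + 24*o - 16) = (o - 5)*(o - 4)*(o - 2)*(o^2 - 5*o + 4) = (o - 5)*(o - 4)^2*(o - 2)*(o - 1)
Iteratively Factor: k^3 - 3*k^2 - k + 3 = (k + 1)*(k^2 - 4*k + 3) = (k - 1)*(k + 1)*(k - 3)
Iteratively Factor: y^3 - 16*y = (y - 4)*(y^2 + 4*y) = (y - 4)*(y + 4)*(y)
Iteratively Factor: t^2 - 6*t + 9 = (t - 3)*(t - 3)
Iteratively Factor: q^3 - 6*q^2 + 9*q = (q)*(q^2 - 6*q + 9) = q*(q - 3)*(q - 3)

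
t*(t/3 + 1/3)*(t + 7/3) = t^3/3 + 10*t^2/9 + 7*t/9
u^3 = u^3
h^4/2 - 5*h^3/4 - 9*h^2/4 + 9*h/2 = h*(h/2 + 1)*(h - 3)*(h - 3/2)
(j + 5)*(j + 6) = j^2 + 11*j + 30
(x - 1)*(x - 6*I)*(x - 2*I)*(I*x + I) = I*x^4 + 8*x^3 - 13*I*x^2 - 8*x + 12*I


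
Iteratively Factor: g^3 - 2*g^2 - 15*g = (g - 5)*(g^2 + 3*g) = g*(g - 5)*(g + 3)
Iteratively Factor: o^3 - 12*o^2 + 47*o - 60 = (o - 4)*(o^2 - 8*o + 15) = (o - 4)*(o - 3)*(o - 5)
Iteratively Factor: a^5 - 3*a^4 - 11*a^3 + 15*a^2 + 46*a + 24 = (a - 3)*(a^4 - 11*a^2 - 18*a - 8) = (a - 3)*(a + 1)*(a^3 - a^2 - 10*a - 8) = (a - 4)*(a - 3)*(a + 1)*(a^2 + 3*a + 2) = (a - 4)*(a - 3)*(a + 1)*(a + 2)*(a + 1)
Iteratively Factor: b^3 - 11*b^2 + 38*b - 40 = (b - 5)*(b^2 - 6*b + 8) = (b - 5)*(b - 2)*(b - 4)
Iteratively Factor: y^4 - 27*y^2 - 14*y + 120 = (y + 3)*(y^3 - 3*y^2 - 18*y + 40) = (y - 5)*(y + 3)*(y^2 + 2*y - 8) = (y - 5)*(y + 3)*(y + 4)*(y - 2)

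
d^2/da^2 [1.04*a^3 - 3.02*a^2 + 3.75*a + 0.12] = 6.24*a - 6.04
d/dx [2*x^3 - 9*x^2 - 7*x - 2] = 6*x^2 - 18*x - 7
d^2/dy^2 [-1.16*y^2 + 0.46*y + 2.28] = -2.32000000000000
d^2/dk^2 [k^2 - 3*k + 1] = 2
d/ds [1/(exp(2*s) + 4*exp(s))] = 2*(-exp(s) - 2)*exp(-s)/(exp(s) + 4)^2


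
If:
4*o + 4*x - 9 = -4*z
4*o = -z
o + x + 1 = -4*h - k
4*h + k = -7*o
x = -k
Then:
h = -25/48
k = -11/2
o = 13/12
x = 11/2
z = -13/3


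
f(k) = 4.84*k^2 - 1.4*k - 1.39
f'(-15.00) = -146.60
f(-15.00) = 1108.61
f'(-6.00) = -59.48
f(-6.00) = 181.25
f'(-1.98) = -20.57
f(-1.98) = 20.36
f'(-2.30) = -23.66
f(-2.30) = 27.43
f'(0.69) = 5.28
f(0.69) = -0.05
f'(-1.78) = -18.63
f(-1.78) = 16.44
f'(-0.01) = -1.50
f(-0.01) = -1.38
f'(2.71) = 24.83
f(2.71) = 30.36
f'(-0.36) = -4.88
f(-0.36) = -0.26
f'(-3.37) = -34.02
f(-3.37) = 58.30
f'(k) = 9.68*k - 1.4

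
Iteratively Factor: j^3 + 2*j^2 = (j)*(j^2 + 2*j) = j*(j + 2)*(j)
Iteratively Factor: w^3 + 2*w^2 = (w)*(w^2 + 2*w) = w*(w + 2)*(w)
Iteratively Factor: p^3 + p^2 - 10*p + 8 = (p + 4)*(p^2 - 3*p + 2) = (p - 1)*(p + 4)*(p - 2)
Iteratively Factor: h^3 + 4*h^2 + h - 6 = (h - 1)*(h^2 + 5*h + 6) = (h - 1)*(h + 2)*(h + 3)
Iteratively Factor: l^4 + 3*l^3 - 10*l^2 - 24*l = (l)*(l^3 + 3*l^2 - 10*l - 24) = l*(l + 4)*(l^2 - l - 6) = l*(l - 3)*(l + 4)*(l + 2)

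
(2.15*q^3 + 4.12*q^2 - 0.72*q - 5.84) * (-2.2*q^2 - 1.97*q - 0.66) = -4.73*q^5 - 13.2995*q^4 - 7.9514*q^3 + 11.5472*q^2 + 11.98*q + 3.8544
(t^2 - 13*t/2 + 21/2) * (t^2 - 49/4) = t^4 - 13*t^3/2 - 7*t^2/4 + 637*t/8 - 1029/8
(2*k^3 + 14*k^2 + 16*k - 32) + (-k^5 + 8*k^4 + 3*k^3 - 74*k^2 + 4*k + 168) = -k^5 + 8*k^4 + 5*k^3 - 60*k^2 + 20*k + 136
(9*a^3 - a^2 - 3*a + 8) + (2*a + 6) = 9*a^3 - a^2 - a + 14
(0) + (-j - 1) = -j - 1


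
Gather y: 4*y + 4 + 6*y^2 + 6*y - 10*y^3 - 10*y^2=-10*y^3 - 4*y^2 + 10*y + 4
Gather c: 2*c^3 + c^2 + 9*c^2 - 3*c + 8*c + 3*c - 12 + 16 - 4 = 2*c^3 + 10*c^2 + 8*c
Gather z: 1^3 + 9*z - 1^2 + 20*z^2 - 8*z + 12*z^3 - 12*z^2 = 12*z^3 + 8*z^2 + z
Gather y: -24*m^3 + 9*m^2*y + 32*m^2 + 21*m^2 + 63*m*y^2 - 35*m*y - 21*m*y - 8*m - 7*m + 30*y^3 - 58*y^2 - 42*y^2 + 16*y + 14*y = -24*m^3 + 53*m^2 - 15*m + 30*y^3 + y^2*(63*m - 100) + y*(9*m^2 - 56*m + 30)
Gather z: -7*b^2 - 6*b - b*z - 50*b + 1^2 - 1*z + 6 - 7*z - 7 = -7*b^2 - 56*b + z*(-b - 8)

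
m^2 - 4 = (m - 2)*(m + 2)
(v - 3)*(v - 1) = v^2 - 4*v + 3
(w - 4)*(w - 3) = w^2 - 7*w + 12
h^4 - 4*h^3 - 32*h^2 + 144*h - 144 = (h - 6)*(h - 2)^2*(h + 6)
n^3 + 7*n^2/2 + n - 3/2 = (n - 1/2)*(n + 1)*(n + 3)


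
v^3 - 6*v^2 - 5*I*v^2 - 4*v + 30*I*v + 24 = (v - 6)*(v - 4*I)*(v - I)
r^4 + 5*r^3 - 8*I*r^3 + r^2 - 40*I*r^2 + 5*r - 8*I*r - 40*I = (r + 5)*(r - 8*I)*(r - I)*(r + I)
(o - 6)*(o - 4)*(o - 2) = o^3 - 12*o^2 + 44*o - 48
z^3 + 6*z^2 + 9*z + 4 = (z + 1)^2*(z + 4)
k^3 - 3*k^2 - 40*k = k*(k - 8)*(k + 5)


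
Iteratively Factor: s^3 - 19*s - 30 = (s - 5)*(s^2 + 5*s + 6) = (s - 5)*(s + 3)*(s + 2)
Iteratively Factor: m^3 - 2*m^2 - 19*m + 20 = (m - 1)*(m^2 - m - 20) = (m - 5)*(m - 1)*(m + 4)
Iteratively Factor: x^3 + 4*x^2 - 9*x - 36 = (x - 3)*(x^2 + 7*x + 12) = (x - 3)*(x + 4)*(x + 3)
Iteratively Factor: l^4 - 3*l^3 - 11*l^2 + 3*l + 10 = (l - 5)*(l^3 + 2*l^2 - l - 2) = (l - 5)*(l - 1)*(l^2 + 3*l + 2) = (l - 5)*(l - 1)*(l + 1)*(l + 2)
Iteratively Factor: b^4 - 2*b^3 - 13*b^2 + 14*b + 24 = (b + 1)*(b^3 - 3*b^2 - 10*b + 24) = (b - 2)*(b + 1)*(b^2 - b - 12) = (b - 2)*(b + 1)*(b + 3)*(b - 4)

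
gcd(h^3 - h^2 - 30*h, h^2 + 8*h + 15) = h + 5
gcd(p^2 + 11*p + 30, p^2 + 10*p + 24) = p + 6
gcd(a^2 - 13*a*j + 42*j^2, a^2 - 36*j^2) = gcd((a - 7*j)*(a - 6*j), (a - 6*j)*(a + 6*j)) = a - 6*j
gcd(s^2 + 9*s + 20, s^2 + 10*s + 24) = s + 4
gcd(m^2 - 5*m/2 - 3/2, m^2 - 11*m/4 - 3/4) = m - 3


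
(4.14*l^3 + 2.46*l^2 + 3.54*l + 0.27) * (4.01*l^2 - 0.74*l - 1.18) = 16.6014*l^5 + 6.801*l^4 + 7.4898*l^3 - 4.4397*l^2 - 4.377*l - 0.3186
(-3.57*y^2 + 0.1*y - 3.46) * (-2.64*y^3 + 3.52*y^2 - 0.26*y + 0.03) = 9.4248*y^5 - 12.8304*y^4 + 10.4146*y^3 - 12.3123*y^2 + 0.9026*y - 0.1038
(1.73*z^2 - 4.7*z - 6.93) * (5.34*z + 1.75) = 9.2382*z^3 - 22.0705*z^2 - 45.2312*z - 12.1275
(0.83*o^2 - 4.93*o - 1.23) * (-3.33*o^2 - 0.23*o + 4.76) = -2.7639*o^4 + 16.226*o^3 + 9.1806*o^2 - 23.1839*o - 5.8548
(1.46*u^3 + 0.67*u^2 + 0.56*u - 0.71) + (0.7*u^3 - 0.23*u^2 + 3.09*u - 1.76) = 2.16*u^3 + 0.44*u^2 + 3.65*u - 2.47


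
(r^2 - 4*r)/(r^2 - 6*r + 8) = r/(r - 2)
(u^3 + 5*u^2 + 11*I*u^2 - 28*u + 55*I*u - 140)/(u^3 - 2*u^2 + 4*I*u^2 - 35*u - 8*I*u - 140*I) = (u + 7*I)/(u - 7)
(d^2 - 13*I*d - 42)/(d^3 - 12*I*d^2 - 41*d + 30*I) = (d - 7*I)/(d^2 - 6*I*d - 5)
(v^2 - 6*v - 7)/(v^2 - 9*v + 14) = (v + 1)/(v - 2)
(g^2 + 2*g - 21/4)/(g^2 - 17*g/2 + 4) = (4*g^2 + 8*g - 21)/(2*(2*g^2 - 17*g + 8))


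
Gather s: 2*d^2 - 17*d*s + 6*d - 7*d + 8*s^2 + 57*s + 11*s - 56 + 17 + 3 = 2*d^2 - d + 8*s^2 + s*(68 - 17*d) - 36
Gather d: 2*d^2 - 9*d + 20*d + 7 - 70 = 2*d^2 + 11*d - 63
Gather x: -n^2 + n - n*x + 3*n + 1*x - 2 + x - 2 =-n^2 + 4*n + x*(2 - n) - 4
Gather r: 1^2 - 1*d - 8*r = -d - 8*r + 1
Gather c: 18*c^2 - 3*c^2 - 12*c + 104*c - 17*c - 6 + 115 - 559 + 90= 15*c^2 + 75*c - 360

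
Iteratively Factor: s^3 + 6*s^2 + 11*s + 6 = (s + 1)*(s^2 + 5*s + 6) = (s + 1)*(s + 3)*(s + 2)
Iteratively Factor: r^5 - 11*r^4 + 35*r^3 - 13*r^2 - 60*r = (r)*(r^4 - 11*r^3 + 35*r^2 - 13*r - 60) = r*(r - 5)*(r^3 - 6*r^2 + 5*r + 12) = r*(r - 5)*(r + 1)*(r^2 - 7*r + 12) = r*(r - 5)*(r - 4)*(r + 1)*(r - 3)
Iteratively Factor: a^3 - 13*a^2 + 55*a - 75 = (a - 5)*(a^2 - 8*a + 15) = (a - 5)*(a - 3)*(a - 5)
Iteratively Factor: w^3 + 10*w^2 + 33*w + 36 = (w + 4)*(w^2 + 6*w + 9) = (w + 3)*(w + 4)*(w + 3)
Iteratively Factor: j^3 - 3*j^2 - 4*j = (j + 1)*(j^2 - 4*j) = (j - 4)*(j + 1)*(j)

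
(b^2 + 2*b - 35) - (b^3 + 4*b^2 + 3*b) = -b^3 - 3*b^2 - b - 35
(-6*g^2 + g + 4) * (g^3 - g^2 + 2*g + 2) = -6*g^5 + 7*g^4 - 9*g^3 - 14*g^2 + 10*g + 8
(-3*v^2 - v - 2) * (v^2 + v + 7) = -3*v^4 - 4*v^3 - 24*v^2 - 9*v - 14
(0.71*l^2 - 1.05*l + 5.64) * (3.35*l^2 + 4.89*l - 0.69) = 2.3785*l^4 - 0.0456000000000003*l^3 + 13.2696*l^2 + 28.3041*l - 3.8916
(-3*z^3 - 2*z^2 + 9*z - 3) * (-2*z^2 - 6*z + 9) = 6*z^5 + 22*z^4 - 33*z^3 - 66*z^2 + 99*z - 27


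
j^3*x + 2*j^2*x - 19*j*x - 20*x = (j - 4)*(j + 5)*(j*x + x)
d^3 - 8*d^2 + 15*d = d*(d - 5)*(d - 3)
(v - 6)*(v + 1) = v^2 - 5*v - 6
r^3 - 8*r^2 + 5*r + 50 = (r - 5)^2*(r + 2)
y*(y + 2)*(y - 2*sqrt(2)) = y^3 - 2*sqrt(2)*y^2 + 2*y^2 - 4*sqrt(2)*y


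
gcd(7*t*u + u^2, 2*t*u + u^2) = u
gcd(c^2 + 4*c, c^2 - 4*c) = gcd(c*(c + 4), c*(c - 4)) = c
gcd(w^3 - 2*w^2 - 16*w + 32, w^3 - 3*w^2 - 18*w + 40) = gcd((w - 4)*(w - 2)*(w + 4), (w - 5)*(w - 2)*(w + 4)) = w^2 + 2*w - 8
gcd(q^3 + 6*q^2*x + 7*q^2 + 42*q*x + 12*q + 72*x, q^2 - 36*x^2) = q + 6*x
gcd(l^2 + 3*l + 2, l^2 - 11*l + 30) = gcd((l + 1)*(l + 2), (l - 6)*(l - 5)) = 1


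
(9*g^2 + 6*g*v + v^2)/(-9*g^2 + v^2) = (3*g + v)/(-3*g + v)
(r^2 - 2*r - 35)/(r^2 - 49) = (r + 5)/(r + 7)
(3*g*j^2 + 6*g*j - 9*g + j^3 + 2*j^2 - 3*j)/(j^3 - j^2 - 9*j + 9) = (3*g + j)/(j - 3)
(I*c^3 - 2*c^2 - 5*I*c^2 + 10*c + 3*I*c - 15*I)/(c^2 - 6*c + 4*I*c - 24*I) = (I*c^3 + c^2*(-2 - 5*I) + c*(10 + 3*I) - 15*I)/(c^2 + c*(-6 + 4*I) - 24*I)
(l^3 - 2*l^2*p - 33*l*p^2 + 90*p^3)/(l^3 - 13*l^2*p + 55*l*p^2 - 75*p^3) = (-l - 6*p)/(-l + 5*p)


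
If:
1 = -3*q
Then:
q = -1/3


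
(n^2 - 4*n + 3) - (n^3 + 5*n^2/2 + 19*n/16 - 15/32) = -n^3 - 3*n^2/2 - 83*n/16 + 111/32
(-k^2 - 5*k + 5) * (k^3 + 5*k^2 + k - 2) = -k^5 - 10*k^4 - 21*k^3 + 22*k^2 + 15*k - 10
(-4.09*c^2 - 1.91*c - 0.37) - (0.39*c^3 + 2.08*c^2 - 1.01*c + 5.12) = -0.39*c^3 - 6.17*c^2 - 0.9*c - 5.49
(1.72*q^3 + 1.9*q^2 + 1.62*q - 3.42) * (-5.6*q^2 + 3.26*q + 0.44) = -9.632*q^5 - 5.0328*q^4 - 2.1212*q^3 + 25.2692*q^2 - 10.4364*q - 1.5048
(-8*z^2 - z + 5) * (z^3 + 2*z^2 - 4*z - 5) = -8*z^5 - 17*z^4 + 35*z^3 + 54*z^2 - 15*z - 25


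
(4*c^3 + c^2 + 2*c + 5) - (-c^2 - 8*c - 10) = 4*c^3 + 2*c^2 + 10*c + 15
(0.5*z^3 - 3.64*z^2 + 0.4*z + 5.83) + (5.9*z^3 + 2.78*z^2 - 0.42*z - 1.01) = 6.4*z^3 - 0.86*z^2 - 0.02*z + 4.82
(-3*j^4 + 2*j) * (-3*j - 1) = 9*j^5 + 3*j^4 - 6*j^2 - 2*j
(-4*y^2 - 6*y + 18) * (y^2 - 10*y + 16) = -4*y^4 + 34*y^3 + 14*y^2 - 276*y + 288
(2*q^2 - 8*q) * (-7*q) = -14*q^3 + 56*q^2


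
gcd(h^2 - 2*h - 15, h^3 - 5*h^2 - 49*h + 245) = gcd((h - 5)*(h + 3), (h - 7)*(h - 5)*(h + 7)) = h - 5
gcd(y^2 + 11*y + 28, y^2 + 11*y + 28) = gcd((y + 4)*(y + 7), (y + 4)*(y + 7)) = y^2 + 11*y + 28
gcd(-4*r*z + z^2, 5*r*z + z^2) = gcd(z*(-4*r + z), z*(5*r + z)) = z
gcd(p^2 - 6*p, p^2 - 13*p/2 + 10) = 1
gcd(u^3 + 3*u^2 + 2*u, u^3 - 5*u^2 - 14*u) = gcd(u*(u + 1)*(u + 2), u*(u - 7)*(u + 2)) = u^2 + 2*u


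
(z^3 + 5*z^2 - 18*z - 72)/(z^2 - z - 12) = z + 6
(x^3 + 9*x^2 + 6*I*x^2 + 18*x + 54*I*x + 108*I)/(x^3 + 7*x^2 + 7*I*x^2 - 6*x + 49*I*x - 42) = (x^2 + 9*x + 18)/(x^2 + x*(7 + I) + 7*I)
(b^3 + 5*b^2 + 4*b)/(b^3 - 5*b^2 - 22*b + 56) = b*(b + 1)/(b^2 - 9*b + 14)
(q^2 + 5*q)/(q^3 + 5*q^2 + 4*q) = (q + 5)/(q^2 + 5*q + 4)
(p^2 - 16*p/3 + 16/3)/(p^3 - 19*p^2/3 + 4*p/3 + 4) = (3*p^2 - 16*p + 16)/(3*p^3 - 19*p^2 + 4*p + 12)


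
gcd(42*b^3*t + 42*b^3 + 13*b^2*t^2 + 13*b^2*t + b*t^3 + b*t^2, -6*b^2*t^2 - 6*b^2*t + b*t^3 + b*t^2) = b*t + b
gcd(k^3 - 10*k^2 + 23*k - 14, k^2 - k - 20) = 1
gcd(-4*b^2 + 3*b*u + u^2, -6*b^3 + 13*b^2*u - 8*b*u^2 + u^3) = -b + u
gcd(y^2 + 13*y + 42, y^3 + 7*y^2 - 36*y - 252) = y^2 + 13*y + 42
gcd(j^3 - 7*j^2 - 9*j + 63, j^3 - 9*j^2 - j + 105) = j^2 - 4*j - 21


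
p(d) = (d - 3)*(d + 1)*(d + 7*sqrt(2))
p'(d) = (d - 3)*(d + 1) + (d - 3)*(d + 7*sqrt(2)) + (d + 1)*(d + 7*sqrt(2)) = 3*d^2 - 4*d + 14*sqrt(2)*d - 14*sqrt(2) - 3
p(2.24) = -29.89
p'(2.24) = 27.64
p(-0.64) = -12.13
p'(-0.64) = -31.68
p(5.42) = 238.01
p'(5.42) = 150.96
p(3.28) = 15.79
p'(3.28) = 61.30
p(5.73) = 287.16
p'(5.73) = 166.23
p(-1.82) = 31.93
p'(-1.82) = -41.62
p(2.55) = -19.89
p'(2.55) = 37.00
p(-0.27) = -22.99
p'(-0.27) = -26.85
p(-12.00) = -346.58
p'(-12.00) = 219.61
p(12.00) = 2562.24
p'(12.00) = 598.79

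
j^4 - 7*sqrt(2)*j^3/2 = j^3*(j - 7*sqrt(2)/2)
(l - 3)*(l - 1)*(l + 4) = l^3 - 13*l + 12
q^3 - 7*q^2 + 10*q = q*(q - 5)*(q - 2)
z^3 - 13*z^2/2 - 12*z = z*(z - 8)*(z + 3/2)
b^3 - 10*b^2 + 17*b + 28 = (b - 7)*(b - 4)*(b + 1)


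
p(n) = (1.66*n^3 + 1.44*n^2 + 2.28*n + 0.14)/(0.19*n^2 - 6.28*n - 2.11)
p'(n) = (6.28 - 0.38*n)*(1.66*n^3 + 1.44*n^2 + 2.28*n + 0.14)/(0.19*n^2 - 6.28*n - 2.11)^2 + (4.98*n^2 + 2.88*n + 2.28)/(0.19*n^2 - 6.28*n - 2.11)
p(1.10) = -0.75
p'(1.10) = -0.80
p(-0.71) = -0.55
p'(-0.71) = -0.35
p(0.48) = -0.34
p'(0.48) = -0.53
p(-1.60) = -0.79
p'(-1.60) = 0.59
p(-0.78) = -0.53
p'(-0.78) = -0.15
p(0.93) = -0.62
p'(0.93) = -0.72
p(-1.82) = -0.93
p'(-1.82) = 0.71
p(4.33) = -6.67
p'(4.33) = -3.00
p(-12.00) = -26.72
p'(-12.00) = 3.93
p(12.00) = -61.93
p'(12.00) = -12.92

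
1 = 1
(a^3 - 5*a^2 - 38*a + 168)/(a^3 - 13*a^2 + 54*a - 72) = (a^2 - a - 42)/(a^2 - 9*a + 18)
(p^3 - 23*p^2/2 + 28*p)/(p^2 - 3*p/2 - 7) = p*(p - 8)/(p + 2)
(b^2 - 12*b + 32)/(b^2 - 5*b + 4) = (b - 8)/(b - 1)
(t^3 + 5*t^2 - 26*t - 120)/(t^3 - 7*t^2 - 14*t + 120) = (t + 6)/(t - 6)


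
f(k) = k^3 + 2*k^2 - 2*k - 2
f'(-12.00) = 382.00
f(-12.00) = -1418.00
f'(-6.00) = 82.00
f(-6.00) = -134.00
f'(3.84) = 57.60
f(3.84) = 76.43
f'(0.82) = 3.30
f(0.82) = -1.74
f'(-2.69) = 8.95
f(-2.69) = -1.61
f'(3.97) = 61.16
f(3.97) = 84.15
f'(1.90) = 16.43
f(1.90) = 8.28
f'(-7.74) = 146.76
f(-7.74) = -330.39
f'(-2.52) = 6.97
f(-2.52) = -0.26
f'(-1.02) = -2.96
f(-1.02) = 1.06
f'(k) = 3*k^2 + 4*k - 2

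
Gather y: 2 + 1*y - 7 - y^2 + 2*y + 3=-y^2 + 3*y - 2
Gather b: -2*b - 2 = -2*b - 2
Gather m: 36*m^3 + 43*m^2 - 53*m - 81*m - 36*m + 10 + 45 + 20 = 36*m^3 + 43*m^2 - 170*m + 75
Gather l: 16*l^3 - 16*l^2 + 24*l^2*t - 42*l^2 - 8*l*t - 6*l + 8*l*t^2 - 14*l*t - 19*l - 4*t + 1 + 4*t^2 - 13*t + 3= 16*l^3 + l^2*(24*t - 58) + l*(8*t^2 - 22*t - 25) + 4*t^2 - 17*t + 4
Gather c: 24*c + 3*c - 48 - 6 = 27*c - 54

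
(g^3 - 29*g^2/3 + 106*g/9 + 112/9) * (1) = g^3 - 29*g^2/3 + 106*g/9 + 112/9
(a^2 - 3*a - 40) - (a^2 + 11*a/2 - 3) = -17*a/2 - 37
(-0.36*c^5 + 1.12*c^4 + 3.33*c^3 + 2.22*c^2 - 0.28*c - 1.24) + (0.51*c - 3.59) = -0.36*c^5 + 1.12*c^4 + 3.33*c^3 + 2.22*c^2 + 0.23*c - 4.83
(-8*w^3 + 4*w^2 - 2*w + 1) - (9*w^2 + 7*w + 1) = -8*w^3 - 5*w^2 - 9*w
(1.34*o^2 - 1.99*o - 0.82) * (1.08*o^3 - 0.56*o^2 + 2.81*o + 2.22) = 1.4472*o^5 - 2.8996*o^4 + 3.9942*o^3 - 2.1579*o^2 - 6.722*o - 1.8204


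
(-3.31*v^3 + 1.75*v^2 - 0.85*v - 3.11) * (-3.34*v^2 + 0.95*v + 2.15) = 11.0554*v^5 - 8.9895*v^4 - 2.615*v^3 + 13.3424*v^2 - 4.782*v - 6.6865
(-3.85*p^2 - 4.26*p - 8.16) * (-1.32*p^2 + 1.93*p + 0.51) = 5.082*p^4 - 1.8073*p^3 + 0.585900000000001*p^2 - 17.9214*p - 4.1616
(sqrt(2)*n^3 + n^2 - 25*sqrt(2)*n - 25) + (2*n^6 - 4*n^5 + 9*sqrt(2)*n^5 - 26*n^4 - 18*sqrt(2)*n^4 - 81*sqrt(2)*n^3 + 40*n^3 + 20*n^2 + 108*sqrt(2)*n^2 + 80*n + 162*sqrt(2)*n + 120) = 2*n^6 - 4*n^5 + 9*sqrt(2)*n^5 - 26*n^4 - 18*sqrt(2)*n^4 - 80*sqrt(2)*n^3 + 40*n^3 + 21*n^2 + 108*sqrt(2)*n^2 + 80*n + 137*sqrt(2)*n + 95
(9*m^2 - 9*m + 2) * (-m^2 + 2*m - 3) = -9*m^4 + 27*m^3 - 47*m^2 + 31*m - 6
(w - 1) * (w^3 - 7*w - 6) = w^4 - w^3 - 7*w^2 + w + 6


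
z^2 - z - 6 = (z - 3)*(z + 2)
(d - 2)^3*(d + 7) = d^4 + d^3 - 30*d^2 + 76*d - 56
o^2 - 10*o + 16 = (o - 8)*(o - 2)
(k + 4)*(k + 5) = k^2 + 9*k + 20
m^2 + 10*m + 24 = (m + 4)*(m + 6)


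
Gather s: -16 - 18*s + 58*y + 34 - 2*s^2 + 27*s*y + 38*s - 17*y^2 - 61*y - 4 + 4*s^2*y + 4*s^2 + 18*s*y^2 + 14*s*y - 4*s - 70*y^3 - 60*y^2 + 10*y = s^2*(4*y + 2) + s*(18*y^2 + 41*y + 16) - 70*y^3 - 77*y^2 + 7*y + 14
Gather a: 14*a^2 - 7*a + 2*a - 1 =14*a^2 - 5*a - 1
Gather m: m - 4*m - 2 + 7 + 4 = 9 - 3*m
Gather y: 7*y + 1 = 7*y + 1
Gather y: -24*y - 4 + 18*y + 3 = -6*y - 1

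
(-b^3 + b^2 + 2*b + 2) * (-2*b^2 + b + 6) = 2*b^5 - 3*b^4 - 9*b^3 + 4*b^2 + 14*b + 12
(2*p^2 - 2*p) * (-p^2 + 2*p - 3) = -2*p^4 + 6*p^3 - 10*p^2 + 6*p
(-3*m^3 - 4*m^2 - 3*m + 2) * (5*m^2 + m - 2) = -15*m^5 - 23*m^4 - 13*m^3 + 15*m^2 + 8*m - 4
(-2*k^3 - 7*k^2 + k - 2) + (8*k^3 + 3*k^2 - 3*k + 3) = 6*k^3 - 4*k^2 - 2*k + 1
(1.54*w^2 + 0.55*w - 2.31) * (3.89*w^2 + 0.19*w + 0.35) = 5.9906*w^4 + 2.4321*w^3 - 8.3424*w^2 - 0.2464*w - 0.8085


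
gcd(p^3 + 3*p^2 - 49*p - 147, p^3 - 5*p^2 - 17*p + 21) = p^2 - 4*p - 21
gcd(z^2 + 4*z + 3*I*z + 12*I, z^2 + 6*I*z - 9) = z + 3*I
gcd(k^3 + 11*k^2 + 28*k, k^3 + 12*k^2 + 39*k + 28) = k^2 + 11*k + 28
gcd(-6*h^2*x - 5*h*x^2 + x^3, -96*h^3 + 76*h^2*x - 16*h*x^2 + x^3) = -6*h + x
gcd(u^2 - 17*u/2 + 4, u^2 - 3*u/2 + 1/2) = u - 1/2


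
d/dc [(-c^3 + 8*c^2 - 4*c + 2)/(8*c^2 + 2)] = (-4*c^4 + 13*c^2 - 4)/(2*(16*c^4 + 8*c^2 + 1))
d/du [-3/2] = 0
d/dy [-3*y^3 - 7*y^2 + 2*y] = -9*y^2 - 14*y + 2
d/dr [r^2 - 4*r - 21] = 2*r - 4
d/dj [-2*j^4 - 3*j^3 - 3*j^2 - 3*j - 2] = -8*j^3 - 9*j^2 - 6*j - 3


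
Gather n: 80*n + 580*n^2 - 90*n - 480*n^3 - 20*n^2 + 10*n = -480*n^3 + 560*n^2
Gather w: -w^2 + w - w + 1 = 1 - w^2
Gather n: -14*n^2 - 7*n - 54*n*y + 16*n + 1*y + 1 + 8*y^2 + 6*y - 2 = -14*n^2 + n*(9 - 54*y) + 8*y^2 + 7*y - 1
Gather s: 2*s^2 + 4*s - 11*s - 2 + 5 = 2*s^2 - 7*s + 3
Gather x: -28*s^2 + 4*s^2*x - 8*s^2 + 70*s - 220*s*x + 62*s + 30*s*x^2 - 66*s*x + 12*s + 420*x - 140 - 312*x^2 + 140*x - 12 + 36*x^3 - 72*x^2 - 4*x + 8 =-36*s^2 + 144*s + 36*x^3 + x^2*(30*s - 384) + x*(4*s^2 - 286*s + 556) - 144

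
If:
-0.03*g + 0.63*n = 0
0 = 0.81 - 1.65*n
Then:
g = 10.31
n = 0.49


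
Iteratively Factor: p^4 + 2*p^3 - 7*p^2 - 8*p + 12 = (p - 1)*(p^3 + 3*p^2 - 4*p - 12) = (p - 1)*(p + 3)*(p^2 - 4) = (p - 2)*(p - 1)*(p + 3)*(p + 2)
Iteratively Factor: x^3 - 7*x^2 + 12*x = (x - 3)*(x^2 - 4*x) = (x - 4)*(x - 3)*(x)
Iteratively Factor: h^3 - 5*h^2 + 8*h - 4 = (h - 1)*(h^2 - 4*h + 4) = (h - 2)*(h - 1)*(h - 2)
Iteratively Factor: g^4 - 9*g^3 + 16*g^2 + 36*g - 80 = (g - 2)*(g^3 - 7*g^2 + 2*g + 40) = (g - 2)*(g + 2)*(g^2 - 9*g + 20) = (g - 4)*(g - 2)*(g + 2)*(g - 5)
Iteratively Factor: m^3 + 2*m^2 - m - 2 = (m + 1)*(m^2 + m - 2) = (m - 1)*(m + 1)*(m + 2)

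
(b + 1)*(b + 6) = b^2 + 7*b + 6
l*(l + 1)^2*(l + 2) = l^4 + 4*l^3 + 5*l^2 + 2*l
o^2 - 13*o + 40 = (o - 8)*(o - 5)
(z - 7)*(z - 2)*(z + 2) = z^3 - 7*z^2 - 4*z + 28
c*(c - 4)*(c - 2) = c^3 - 6*c^2 + 8*c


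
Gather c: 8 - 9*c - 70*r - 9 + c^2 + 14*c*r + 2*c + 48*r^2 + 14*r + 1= c^2 + c*(14*r - 7) + 48*r^2 - 56*r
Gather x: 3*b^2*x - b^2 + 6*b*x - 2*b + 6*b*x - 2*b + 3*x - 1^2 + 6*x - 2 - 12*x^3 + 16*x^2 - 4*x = -b^2 - 4*b - 12*x^3 + 16*x^2 + x*(3*b^2 + 12*b + 5) - 3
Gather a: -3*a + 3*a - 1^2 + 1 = 0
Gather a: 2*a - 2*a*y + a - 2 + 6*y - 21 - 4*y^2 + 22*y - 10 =a*(3 - 2*y) - 4*y^2 + 28*y - 33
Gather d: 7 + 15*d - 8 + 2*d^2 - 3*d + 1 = 2*d^2 + 12*d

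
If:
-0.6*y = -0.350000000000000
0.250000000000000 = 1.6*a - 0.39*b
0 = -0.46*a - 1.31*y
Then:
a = -1.66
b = -7.46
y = 0.58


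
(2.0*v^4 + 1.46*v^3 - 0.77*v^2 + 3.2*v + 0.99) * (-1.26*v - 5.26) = -2.52*v^5 - 12.3596*v^4 - 6.7094*v^3 + 0.0182000000000002*v^2 - 18.0794*v - 5.2074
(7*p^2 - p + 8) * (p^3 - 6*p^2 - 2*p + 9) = 7*p^5 - 43*p^4 + 17*p^2 - 25*p + 72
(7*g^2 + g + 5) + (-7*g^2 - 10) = g - 5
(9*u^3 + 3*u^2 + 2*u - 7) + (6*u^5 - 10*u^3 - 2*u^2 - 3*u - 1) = 6*u^5 - u^3 + u^2 - u - 8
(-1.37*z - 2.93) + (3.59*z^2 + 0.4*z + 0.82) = 3.59*z^2 - 0.97*z - 2.11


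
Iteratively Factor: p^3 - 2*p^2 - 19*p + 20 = (p - 5)*(p^2 + 3*p - 4) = (p - 5)*(p - 1)*(p + 4)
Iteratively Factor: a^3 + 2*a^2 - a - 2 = (a + 2)*(a^2 - 1) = (a - 1)*(a + 2)*(a + 1)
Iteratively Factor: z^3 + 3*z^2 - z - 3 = (z - 1)*(z^2 + 4*z + 3) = (z - 1)*(z + 3)*(z + 1)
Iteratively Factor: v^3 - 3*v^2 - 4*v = (v)*(v^2 - 3*v - 4) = v*(v + 1)*(v - 4)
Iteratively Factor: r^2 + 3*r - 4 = (r + 4)*(r - 1)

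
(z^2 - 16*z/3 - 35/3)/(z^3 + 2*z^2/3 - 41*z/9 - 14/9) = 3*(3*z^2 - 16*z - 35)/(9*z^3 + 6*z^2 - 41*z - 14)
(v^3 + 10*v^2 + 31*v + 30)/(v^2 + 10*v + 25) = (v^2 + 5*v + 6)/(v + 5)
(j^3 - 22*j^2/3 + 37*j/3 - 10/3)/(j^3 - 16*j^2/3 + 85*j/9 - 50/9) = 3*(3*j^2 - 16*j + 5)/(9*j^2 - 30*j + 25)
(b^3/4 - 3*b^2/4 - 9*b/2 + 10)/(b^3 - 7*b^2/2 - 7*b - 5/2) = (b^2 + 2*b - 8)/(2*(2*b^2 + 3*b + 1))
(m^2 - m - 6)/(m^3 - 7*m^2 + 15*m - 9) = (m + 2)/(m^2 - 4*m + 3)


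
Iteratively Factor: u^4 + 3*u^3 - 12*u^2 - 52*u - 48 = (u + 2)*(u^3 + u^2 - 14*u - 24) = (u - 4)*(u + 2)*(u^2 + 5*u + 6) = (u - 4)*(u + 2)^2*(u + 3)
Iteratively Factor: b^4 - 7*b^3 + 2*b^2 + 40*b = (b + 2)*(b^3 - 9*b^2 + 20*b) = (b - 5)*(b + 2)*(b^2 - 4*b) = b*(b - 5)*(b + 2)*(b - 4)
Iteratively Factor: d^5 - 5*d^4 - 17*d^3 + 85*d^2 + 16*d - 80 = (d - 1)*(d^4 - 4*d^3 - 21*d^2 + 64*d + 80) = (d - 4)*(d - 1)*(d^3 - 21*d - 20) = (d - 4)*(d - 1)*(d + 1)*(d^2 - d - 20) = (d - 4)*(d - 1)*(d + 1)*(d + 4)*(d - 5)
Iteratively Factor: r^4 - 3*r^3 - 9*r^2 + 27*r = (r - 3)*(r^3 - 9*r) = (r - 3)^2*(r^2 + 3*r) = (r - 3)^2*(r + 3)*(r)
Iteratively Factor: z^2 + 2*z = (z + 2)*(z)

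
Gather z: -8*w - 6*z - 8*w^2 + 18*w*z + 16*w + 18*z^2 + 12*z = -8*w^2 + 8*w + 18*z^2 + z*(18*w + 6)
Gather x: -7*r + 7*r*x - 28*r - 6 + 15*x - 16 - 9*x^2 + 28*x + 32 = -35*r - 9*x^2 + x*(7*r + 43) + 10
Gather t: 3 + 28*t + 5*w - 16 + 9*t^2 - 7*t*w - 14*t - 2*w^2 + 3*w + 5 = 9*t^2 + t*(14 - 7*w) - 2*w^2 + 8*w - 8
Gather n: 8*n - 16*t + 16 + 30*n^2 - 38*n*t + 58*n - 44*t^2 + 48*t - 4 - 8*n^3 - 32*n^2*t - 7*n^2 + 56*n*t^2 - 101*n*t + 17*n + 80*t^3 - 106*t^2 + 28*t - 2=-8*n^3 + n^2*(23 - 32*t) + n*(56*t^2 - 139*t + 83) + 80*t^3 - 150*t^2 + 60*t + 10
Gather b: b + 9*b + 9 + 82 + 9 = 10*b + 100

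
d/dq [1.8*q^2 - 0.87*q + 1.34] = 3.6*q - 0.87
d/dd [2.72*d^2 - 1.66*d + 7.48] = 5.44*d - 1.66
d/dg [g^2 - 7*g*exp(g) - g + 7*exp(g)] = -7*g*exp(g) + 2*g - 1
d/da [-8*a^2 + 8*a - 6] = 8 - 16*a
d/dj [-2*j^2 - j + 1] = -4*j - 1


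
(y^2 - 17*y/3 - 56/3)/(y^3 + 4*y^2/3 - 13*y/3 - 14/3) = (y - 8)/(y^2 - y - 2)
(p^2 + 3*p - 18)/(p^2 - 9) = (p + 6)/(p + 3)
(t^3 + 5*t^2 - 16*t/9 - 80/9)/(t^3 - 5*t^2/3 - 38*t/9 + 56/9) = (3*t^2 + 19*t + 20)/(3*t^2 - t - 14)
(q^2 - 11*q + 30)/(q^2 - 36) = (q - 5)/(q + 6)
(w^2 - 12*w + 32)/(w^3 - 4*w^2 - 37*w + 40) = (w - 4)/(w^2 + 4*w - 5)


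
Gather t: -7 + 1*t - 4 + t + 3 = 2*t - 8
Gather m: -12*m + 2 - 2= -12*m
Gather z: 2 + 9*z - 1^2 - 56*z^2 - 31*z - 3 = -56*z^2 - 22*z - 2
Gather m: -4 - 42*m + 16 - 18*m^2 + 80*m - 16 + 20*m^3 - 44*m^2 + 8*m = 20*m^3 - 62*m^2 + 46*m - 4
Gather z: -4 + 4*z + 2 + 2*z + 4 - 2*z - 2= 4*z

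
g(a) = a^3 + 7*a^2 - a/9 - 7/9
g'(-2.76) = -15.90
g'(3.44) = 83.55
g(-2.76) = 31.83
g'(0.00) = -0.11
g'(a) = 3*a^2 + 14*a - 1/9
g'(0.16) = 2.21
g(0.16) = -0.61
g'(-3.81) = -9.90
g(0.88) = 5.23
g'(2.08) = 41.99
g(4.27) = 204.23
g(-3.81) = 45.95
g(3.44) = 122.38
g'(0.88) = 14.53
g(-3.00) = 35.56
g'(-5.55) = 14.60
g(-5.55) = 44.50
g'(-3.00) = -15.11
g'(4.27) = 114.37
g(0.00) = -0.78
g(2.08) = 38.27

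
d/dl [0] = 0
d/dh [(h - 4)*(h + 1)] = 2*h - 3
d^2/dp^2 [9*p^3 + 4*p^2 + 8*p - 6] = 54*p + 8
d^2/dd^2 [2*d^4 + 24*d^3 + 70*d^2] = 24*d^2 + 144*d + 140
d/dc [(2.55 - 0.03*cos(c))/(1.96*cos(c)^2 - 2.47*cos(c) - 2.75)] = (-0.0588*cos(c)^2 + 9.996*cos(c) - 6.381)*sin(c)/(3.8416*cos(c)^4 - 9.6824*cos(c)^3 - 4.6791*cos(c)^2 + 13.585*cos(c) + 7.5625)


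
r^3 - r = r*(r - 1)*(r + 1)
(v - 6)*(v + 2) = v^2 - 4*v - 12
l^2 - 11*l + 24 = (l - 8)*(l - 3)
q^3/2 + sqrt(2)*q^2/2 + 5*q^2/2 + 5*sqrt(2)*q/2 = q*(q/2 + sqrt(2)/2)*(q + 5)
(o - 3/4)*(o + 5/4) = o^2 + o/2 - 15/16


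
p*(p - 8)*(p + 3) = p^3 - 5*p^2 - 24*p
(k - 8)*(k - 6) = k^2 - 14*k + 48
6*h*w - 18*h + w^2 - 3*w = (6*h + w)*(w - 3)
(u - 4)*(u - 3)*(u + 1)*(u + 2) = u^4 - 4*u^3 - 7*u^2 + 22*u + 24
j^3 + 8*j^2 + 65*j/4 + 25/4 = (j + 1/2)*(j + 5/2)*(j + 5)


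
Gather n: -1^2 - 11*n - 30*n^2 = -30*n^2 - 11*n - 1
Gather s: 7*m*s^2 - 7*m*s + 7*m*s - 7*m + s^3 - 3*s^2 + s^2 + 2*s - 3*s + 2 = -7*m + s^3 + s^2*(7*m - 2) - s + 2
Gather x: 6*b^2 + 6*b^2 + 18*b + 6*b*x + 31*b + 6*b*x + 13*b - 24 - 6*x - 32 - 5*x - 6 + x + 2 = 12*b^2 + 62*b + x*(12*b - 10) - 60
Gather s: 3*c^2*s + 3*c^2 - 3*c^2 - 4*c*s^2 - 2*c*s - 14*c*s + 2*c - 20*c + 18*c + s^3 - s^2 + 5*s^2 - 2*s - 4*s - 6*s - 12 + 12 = s^3 + s^2*(4 - 4*c) + s*(3*c^2 - 16*c - 12)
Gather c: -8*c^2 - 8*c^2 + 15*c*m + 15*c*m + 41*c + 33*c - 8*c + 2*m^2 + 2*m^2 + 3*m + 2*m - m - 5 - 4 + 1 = -16*c^2 + c*(30*m + 66) + 4*m^2 + 4*m - 8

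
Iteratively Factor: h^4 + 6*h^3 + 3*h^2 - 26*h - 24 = (h - 2)*(h^3 + 8*h^2 + 19*h + 12) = (h - 2)*(h + 4)*(h^2 + 4*h + 3) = (h - 2)*(h + 3)*(h + 4)*(h + 1)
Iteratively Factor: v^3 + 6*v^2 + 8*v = (v + 2)*(v^2 + 4*v) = v*(v + 2)*(v + 4)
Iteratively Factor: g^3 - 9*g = (g)*(g^2 - 9) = g*(g + 3)*(g - 3)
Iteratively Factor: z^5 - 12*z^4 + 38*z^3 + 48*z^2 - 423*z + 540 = (z - 5)*(z^4 - 7*z^3 + 3*z^2 + 63*z - 108) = (z - 5)*(z - 3)*(z^3 - 4*z^2 - 9*z + 36) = (z - 5)*(z - 4)*(z - 3)*(z^2 - 9) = (z - 5)*(z - 4)*(z - 3)^2*(z + 3)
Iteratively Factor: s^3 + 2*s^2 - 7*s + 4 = (s - 1)*(s^2 + 3*s - 4) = (s - 1)^2*(s + 4)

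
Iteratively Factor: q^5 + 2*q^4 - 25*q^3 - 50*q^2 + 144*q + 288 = (q + 3)*(q^4 - q^3 - 22*q^2 + 16*q + 96) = (q - 4)*(q + 3)*(q^3 + 3*q^2 - 10*q - 24) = (q - 4)*(q - 3)*(q + 3)*(q^2 + 6*q + 8) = (q - 4)*(q - 3)*(q + 3)*(q + 4)*(q + 2)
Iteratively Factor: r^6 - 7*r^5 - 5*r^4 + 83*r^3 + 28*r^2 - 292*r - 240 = (r - 4)*(r^5 - 3*r^4 - 17*r^3 + 15*r^2 + 88*r + 60) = (r - 5)*(r - 4)*(r^4 + 2*r^3 - 7*r^2 - 20*r - 12) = (r - 5)*(r - 4)*(r + 1)*(r^3 + r^2 - 8*r - 12) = (r - 5)*(r - 4)*(r + 1)*(r + 2)*(r^2 - r - 6) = (r - 5)*(r - 4)*(r - 3)*(r + 1)*(r + 2)*(r + 2)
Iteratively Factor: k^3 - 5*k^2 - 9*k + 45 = (k - 3)*(k^2 - 2*k - 15) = (k - 3)*(k + 3)*(k - 5)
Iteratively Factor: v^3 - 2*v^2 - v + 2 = (v - 2)*(v^2 - 1) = (v - 2)*(v + 1)*(v - 1)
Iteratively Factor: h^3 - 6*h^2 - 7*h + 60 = (h - 5)*(h^2 - h - 12) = (h - 5)*(h - 4)*(h + 3)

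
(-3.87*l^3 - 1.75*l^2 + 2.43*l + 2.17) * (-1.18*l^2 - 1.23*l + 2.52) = 4.5666*l^5 + 6.8251*l^4 - 10.4673*l^3 - 9.9595*l^2 + 3.4545*l + 5.4684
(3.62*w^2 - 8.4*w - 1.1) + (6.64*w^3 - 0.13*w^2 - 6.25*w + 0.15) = 6.64*w^3 + 3.49*w^2 - 14.65*w - 0.95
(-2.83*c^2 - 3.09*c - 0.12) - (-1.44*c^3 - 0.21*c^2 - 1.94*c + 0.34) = 1.44*c^3 - 2.62*c^2 - 1.15*c - 0.46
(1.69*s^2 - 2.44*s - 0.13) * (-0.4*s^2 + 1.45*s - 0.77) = -0.676*s^4 + 3.4265*s^3 - 4.7873*s^2 + 1.6903*s + 0.1001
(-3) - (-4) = 1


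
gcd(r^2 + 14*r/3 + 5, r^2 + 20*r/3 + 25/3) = r + 5/3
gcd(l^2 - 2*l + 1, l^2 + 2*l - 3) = l - 1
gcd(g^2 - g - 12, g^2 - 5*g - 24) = g + 3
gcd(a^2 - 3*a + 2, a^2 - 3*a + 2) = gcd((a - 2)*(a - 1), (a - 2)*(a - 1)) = a^2 - 3*a + 2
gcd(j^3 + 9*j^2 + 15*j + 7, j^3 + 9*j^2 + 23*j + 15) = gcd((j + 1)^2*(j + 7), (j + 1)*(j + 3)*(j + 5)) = j + 1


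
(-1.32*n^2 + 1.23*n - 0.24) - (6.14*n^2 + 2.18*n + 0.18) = -7.46*n^2 - 0.95*n - 0.42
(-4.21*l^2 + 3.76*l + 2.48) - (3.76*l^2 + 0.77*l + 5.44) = -7.97*l^2 + 2.99*l - 2.96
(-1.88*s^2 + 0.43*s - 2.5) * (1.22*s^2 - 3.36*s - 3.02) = -2.2936*s^4 + 6.8414*s^3 + 1.1828*s^2 + 7.1014*s + 7.55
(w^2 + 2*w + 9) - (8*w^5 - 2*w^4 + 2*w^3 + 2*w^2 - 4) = -8*w^5 + 2*w^4 - 2*w^3 - w^2 + 2*w + 13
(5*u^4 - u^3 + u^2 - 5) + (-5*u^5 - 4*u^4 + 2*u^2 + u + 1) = -5*u^5 + u^4 - u^3 + 3*u^2 + u - 4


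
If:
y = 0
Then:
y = 0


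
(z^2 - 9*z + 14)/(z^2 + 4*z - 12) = (z - 7)/(z + 6)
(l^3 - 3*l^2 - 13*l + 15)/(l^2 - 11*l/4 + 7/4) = 4*(l^2 - 2*l - 15)/(4*l - 7)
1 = 1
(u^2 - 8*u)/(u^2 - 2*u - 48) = u/(u + 6)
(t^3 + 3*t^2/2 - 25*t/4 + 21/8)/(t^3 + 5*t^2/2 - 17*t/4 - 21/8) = (2*t - 1)/(2*t + 1)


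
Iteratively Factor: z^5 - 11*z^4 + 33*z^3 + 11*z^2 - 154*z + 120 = (z - 4)*(z^4 - 7*z^3 + 5*z^2 + 31*z - 30) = (z - 4)*(z - 1)*(z^3 - 6*z^2 - z + 30) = (z - 4)*(z - 3)*(z - 1)*(z^2 - 3*z - 10) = (z - 4)*(z - 3)*(z - 1)*(z + 2)*(z - 5)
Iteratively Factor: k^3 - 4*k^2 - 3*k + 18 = (k + 2)*(k^2 - 6*k + 9) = (k - 3)*(k + 2)*(k - 3)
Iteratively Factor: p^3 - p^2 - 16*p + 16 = (p - 4)*(p^2 + 3*p - 4) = (p - 4)*(p - 1)*(p + 4)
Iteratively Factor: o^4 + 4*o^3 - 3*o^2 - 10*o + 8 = (o + 2)*(o^3 + 2*o^2 - 7*o + 4) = (o - 1)*(o + 2)*(o^2 + 3*o - 4) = (o - 1)^2*(o + 2)*(o + 4)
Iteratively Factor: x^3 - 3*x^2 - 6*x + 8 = (x - 4)*(x^2 + x - 2) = (x - 4)*(x + 2)*(x - 1)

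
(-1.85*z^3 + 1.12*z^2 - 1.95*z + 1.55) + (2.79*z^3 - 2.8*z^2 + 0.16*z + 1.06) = 0.94*z^3 - 1.68*z^2 - 1.79*z + 2.61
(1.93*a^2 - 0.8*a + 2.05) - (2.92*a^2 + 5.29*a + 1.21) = -0.99*a^2 - 6.09*a + 0.84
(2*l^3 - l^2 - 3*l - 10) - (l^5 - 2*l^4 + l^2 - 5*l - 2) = -l^5 + 2*l^4 + 2*l^3 - 2*l^2 + 2*l - 8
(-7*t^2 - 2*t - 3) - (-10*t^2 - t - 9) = 3*t^2 - t + 6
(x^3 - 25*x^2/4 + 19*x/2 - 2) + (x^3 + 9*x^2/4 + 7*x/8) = 2*x^3 - 4*x^2 + 83*x/8 - 2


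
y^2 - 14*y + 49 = (y - 7)^2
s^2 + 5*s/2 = s*(s + 5/2)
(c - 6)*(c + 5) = c^2 - c - 30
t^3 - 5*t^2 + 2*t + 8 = (t - 4)*(t - 2)*(t + 1)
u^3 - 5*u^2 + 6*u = u*(u - 3)*(u - 2)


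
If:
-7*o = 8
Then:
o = -8/7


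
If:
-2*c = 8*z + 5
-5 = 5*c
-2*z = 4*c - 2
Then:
No Solution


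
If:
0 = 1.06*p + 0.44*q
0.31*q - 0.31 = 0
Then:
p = -0.42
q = 1.00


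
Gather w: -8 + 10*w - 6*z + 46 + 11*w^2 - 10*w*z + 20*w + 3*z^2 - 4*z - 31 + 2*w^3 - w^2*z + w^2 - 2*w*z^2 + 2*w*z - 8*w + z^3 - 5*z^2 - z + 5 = 2*w^3 + w^2*(12 - z) + w*(-2*z^2 - 8*z + 22) + z^3 - 2*z^2 - 11*z + 12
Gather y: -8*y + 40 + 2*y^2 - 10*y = 2*y^2 - 18*y + 40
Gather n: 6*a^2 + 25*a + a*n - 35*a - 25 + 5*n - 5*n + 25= 6*a^2 + a*n - 10*a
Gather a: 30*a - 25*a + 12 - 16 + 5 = 5*a + 1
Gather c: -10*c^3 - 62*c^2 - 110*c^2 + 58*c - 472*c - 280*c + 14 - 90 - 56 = -10*c^3 - 172*c^2 - 694*c - 132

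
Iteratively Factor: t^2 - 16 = (t + 4)*(t - 4)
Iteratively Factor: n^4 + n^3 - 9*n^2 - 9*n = (n)*(n^3 + n^2 - 9*n - 9) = n*(n + 3)*(n^2 - 2*n - 3) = n*(n - 3)*(n + 3)*(n + 1)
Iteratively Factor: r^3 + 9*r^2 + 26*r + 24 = (r + 3)*(r^2 + 6*r + 8) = (r + 3)*(r + 4)*(r + 2)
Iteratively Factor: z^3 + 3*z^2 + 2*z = (z)*(z^2 + 3*z + 2) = z*(z + 1)*(z + 2)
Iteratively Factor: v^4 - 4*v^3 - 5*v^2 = (v - 5)*(v^3 + v^2) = v*(v - 5)*(v^2 + v) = v^2*(v - 5)*(v + 1)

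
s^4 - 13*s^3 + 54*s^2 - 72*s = s*(s - 6)*(s - 4)*(s - 3)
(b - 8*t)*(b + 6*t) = b^2 - 2*b*t - 48*t^2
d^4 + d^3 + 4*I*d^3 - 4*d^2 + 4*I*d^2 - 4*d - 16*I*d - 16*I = (d - 2)*(d + 1)*(d + 2)*(d + 4*I)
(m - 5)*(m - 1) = m^2 - 6*m + 5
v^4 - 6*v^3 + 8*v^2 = v^2*(v - 4)*(v - 2)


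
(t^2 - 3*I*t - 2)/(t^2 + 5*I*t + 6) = (t - 2*I)/(t + 6*I)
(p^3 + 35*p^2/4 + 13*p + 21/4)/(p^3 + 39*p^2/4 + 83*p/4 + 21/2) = (p + 1)/(p + 2)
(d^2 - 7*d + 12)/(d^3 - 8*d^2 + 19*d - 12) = 1/(d - 1)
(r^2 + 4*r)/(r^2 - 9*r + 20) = r*(r + 4)/(r^2 - 9*r + 20)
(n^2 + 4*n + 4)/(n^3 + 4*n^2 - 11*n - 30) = (n + 2)/(n^2 + 2*n - 15)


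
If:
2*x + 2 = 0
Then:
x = -1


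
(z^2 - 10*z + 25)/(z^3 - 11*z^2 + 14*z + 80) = (z - 5)/(z^2 - 6*z - 16)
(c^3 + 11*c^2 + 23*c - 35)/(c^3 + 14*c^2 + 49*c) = (c^2 + 4*c - 5)/(c*(c + 7))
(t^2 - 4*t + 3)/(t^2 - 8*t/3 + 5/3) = 3*(t - 3)/(3*t - 5)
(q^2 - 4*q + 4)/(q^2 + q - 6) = (q - 2)/(q + 3)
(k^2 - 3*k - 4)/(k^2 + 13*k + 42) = (k^2 - 3*k - 4)/(k^2 + 13*k + 42)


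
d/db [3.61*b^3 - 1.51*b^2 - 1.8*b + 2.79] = 10.83*b^2 - 3.02*b - 1.8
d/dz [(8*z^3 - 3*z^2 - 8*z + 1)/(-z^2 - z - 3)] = (-8*z^4 - 16*z^3 - 77*z^2 + 20*z + 25)/(z^4 + 2*z^3 + 7*z^2 + 6*z + 9)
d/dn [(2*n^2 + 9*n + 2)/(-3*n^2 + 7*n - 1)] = (41*n^2 + 8*n - 23)/(9*n^4 - 42*n^3 + 55*n^2 - 14*n + 1)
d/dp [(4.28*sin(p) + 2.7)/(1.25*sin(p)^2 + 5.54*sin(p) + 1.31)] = (-6.75*sin(p) + 2.675*cos(2*p) - 12.0262)*cos(p)/(1.25*sin(p)^2 + 5.54*sin(p) + 1.31)^2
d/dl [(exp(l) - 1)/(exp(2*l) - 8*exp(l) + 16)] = (-exp(l) - 2)*exp(l)/(exp(3*l) - 12*exp(2*l) + 48*exp(l) - 64)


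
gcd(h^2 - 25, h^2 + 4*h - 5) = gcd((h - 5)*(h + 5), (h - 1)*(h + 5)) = h + 5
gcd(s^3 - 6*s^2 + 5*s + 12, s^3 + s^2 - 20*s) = s - 4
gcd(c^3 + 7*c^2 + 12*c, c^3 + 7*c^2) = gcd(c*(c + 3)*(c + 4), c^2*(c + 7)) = c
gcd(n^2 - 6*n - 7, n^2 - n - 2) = n + 1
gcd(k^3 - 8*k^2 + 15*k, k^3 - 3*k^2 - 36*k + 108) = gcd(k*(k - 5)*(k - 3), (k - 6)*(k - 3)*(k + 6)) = k - 3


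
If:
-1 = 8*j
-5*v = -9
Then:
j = -1/8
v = 9/5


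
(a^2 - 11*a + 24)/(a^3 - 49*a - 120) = (a - 3)/(a^2 + 8*a + 15)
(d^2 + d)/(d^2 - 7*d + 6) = d*(d + 1)/(d^2 - 7*d + 6)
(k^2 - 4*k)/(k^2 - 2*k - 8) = k/(k + 2)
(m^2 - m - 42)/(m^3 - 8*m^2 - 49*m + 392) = (m + 6)/(m^2 - m - 56)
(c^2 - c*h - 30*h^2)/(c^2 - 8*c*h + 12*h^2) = (c + 5*h)/(c - 2*h)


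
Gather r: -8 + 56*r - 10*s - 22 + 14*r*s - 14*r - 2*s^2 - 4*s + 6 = r*(14*s + 42) - 2*s^2 - 14*s - 24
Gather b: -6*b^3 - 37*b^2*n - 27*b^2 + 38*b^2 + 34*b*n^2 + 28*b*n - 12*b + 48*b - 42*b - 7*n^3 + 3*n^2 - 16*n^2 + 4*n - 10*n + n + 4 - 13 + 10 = -6*b^3 + b^2*(11 - 37*n) + b*(34*n^2 + 28*n - 6) - 7*n^3 - 13*n^2 - 5*n + 1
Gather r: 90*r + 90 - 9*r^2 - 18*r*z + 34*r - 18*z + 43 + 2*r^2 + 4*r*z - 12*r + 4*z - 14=-7*r^2 + r*(112 - 14*z) - 14*z + 119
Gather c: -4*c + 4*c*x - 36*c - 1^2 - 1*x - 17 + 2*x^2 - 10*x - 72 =c*(4*x - 40) + 2*x^2 - 11*x - 90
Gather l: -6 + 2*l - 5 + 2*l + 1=4*l - 10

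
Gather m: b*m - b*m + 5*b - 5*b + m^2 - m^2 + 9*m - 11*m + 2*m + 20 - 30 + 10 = 0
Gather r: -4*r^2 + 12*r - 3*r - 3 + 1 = -4*r^2 + 9*r - 2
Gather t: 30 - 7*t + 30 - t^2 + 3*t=-t^2 - 4*t + 60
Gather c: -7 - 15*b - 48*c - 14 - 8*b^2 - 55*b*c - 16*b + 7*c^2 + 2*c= -8*b^2 - 31*b + 7*c^2 + c*(-55*b - 46) - 21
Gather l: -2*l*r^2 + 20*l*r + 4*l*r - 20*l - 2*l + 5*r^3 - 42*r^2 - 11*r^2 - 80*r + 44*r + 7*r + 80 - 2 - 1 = l*(-2*r^2 + 24*r - 22) + 5*r^3 - 53*r^2 - 29*r + 77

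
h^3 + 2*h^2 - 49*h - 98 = (h - 7)*(h + 2)*(h + 7)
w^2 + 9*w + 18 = (w + 3)*(w + 6)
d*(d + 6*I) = d^2 + 6*I*d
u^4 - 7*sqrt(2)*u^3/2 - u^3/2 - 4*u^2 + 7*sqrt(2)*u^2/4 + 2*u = u*(u - 1/2)*(u - 4*sqrt(2))*(u + sqrt(2)/2)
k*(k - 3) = k^2 - 3*k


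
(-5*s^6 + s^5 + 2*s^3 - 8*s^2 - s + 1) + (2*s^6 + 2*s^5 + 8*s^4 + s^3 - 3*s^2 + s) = -3*s^6 + 3*s^5 + 8*s^4 + 3*s^3 - 11*s^2 + 1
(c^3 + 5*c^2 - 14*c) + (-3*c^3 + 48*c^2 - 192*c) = -2*c^3 + 53*c^2 - 206*c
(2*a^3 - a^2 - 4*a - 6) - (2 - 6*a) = 2*a^3 - a^2 + 2*a - 8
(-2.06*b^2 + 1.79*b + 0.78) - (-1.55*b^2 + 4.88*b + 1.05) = -0.51*b^2 - 3.09*b - 0.27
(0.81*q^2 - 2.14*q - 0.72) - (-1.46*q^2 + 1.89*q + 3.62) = 2.27*q^2 - 4.03*q - 4.34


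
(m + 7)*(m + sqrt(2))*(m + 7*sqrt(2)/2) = m^3 + 9*sqrt(2)*m^2/2 + 7*m^2 + 7*m + 63*sqrt(2)*m/2 + 49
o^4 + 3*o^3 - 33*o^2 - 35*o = o*(o - 5)*(o + 1)*(o + 7)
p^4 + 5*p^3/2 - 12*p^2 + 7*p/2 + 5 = (p - 2)*(p - 1)*(p + 1/2)*(p + 5)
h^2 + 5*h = h*(h + 5)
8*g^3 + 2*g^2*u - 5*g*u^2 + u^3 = (-4*g + u)*(-2*g + u)*(g + u)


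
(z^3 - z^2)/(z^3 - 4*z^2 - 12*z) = z*(1 - z)/(-z^2 + 4*z + 12)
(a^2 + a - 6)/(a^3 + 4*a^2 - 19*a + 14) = (a + 3)/(a^2 + 6*a - 7)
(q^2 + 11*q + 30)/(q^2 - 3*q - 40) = (q + 6)/(q - 8)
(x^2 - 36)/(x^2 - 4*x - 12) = (x + 6)/(x + 2)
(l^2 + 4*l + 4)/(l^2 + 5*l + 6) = (l + 2)/(l + 3)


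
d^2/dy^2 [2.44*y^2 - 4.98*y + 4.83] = 4.88000000000000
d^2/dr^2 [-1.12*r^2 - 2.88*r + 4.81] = -2.24000000000000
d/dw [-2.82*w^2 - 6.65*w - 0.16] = -5.64*w - 6.65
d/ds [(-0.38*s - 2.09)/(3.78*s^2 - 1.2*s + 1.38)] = (1.4364*s^2 + 15.8004*s - 3.0324)/(14.2884*s^4 - 9.072*s^3 + 11.8728*s^2 - 3.312*s + 1.9044)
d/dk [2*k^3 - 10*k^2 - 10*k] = 6*k^2 - 20*k - 10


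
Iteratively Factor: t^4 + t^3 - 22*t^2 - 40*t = (t + 2)*(t^3 - t^2 - 20*t) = (t - 5)*(t + 2)*(t^2 + 4*t) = (t - 5)*(t + 2)*(t + 4)*(t)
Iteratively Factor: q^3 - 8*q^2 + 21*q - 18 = (q - 3)*(q^2 - 5*q + 6) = (q - 3)^2*(q - 2)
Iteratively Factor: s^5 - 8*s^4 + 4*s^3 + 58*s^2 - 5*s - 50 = (s + 2)*(s^4 - 10*s^3 + 24*s^2 + 10*s - 25) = (s + 1)*(s + 2)*(s^3 - 11*s^2 + 35*s - 25) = (s - 5)*(s + 1)*(s + 2)*(s^2 - 6*s + 5) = (s - 5)^2*(s + 1)*(s + 2)*(s - 1)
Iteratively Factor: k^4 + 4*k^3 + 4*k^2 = (k)*(k^3 + 4*k^2 + 4*k) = k^2*(k^2 + 4*k + 4) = k^2*(k + 2)*(k + 2)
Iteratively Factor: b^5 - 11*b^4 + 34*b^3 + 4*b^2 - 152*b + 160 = (b + 2)*(b^4 - 13*b^3 + 60*b^2 - 116*b + 80) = (b - 4)*(b + 2)*(b^3 - 9*b^2 + 24*b - 20) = (b - 4)*(b - 2)*(b + 2)*(b^2 - 7*b + 10) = (b - 5)*(b - 4)*(b - 2)*(b + 2)*(b - 2)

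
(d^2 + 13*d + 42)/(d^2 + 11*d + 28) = (d + 6)/(d + 4)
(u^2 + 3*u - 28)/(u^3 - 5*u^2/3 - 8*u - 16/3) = 3*(u + 7)/(3*u^2 + 7*u + 4)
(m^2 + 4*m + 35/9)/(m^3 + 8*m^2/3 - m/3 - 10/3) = (m + 7/3)/(m^2 + m - 2)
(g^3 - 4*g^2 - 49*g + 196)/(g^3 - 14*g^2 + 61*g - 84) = (g + 7)/(g - 3)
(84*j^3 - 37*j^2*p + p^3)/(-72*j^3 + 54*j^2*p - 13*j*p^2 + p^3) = (7*j + p)/(-6*j + p)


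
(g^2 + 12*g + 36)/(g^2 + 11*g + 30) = (g + 6)/(g + 5)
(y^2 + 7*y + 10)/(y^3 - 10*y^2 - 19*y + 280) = (y + 2)/(y^2 - 15*y + 56)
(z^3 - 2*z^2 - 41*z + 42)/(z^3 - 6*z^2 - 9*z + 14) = (z + 6)/(z + 2)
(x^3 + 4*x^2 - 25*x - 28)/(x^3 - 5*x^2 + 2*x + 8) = (x + 7)/(x - 2)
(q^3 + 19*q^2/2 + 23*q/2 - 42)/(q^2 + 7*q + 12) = (2*q^2 + 11*q - 21)/(2*(q + 3))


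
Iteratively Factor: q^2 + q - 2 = (q + 2)*(q - 1)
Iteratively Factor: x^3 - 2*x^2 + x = (x)*(x^2 - 2*x + 1) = x*(x - 1)*(x - 1)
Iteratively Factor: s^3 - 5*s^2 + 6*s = (s - 2)*(s^2 - 3*s) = s*(s - 2)*(s - 3)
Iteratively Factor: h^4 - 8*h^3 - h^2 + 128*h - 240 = (h - 3)*(h^3 - 5*h^2 - 16*h + 80) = (h - 3)*(h + 4)*(h^2 - 9*h + 20) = (h - 4)*(h - 3)*(h + 4)*(h - 5)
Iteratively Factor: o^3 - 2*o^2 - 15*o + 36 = (o - 3)*(o^2 + o - 12) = (o - 3)^2*(o + 4)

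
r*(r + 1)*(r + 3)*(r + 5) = r^4 + 9*r^3 + 23*r^2 + 15*r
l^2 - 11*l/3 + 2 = (l - 3)*(l - 2/3)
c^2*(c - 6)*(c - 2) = c^4 - 8*c^3 + 12*c^2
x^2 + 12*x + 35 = (x + 5)*(x + 7)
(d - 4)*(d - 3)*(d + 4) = d^3 - 3*d^2 - 16*d + 48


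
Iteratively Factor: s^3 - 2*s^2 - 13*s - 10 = (s - 5)*(s^2 + 3*s + 2) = (s - 5)*(s + 2)*(s + 1)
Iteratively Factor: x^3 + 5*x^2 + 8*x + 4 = (x + 2)*(x^2 + 3*x + 2) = (x + 1)*(x + 2)*(x + 2)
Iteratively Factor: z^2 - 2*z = (z - 2)*(z)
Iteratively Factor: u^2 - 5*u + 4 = (u - 1)*(u - 4)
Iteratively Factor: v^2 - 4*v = (v - 4)*(v)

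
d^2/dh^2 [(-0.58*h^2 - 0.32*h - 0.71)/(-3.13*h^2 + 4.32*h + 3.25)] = (21.955072*h^3 + 77.135094*h^2 - 38.070816*h + 44.212458)/(30.664297*h^6 - 126.967824*h^5 + 79.720161*h^4 + 183.049632*h^3 - 82.776525*h^2 - 136.89*h - 34.328125)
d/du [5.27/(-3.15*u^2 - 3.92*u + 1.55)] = (33.201*u + 20.6584)/(3.15*u^2 + 3.92*u - 1.55)^2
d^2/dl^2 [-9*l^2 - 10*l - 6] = -18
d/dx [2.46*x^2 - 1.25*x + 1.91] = 4.92*x - 1.25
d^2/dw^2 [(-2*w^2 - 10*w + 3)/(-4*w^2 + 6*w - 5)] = 4*(104*w^3 - 132*w^2 - 192*w + 151)/(64*w^6 - 288*w^5 + 672*w^4 - 936*w^3 + 840*w^2 - 450*w + 125)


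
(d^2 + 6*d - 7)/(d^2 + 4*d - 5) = (d + 7)/(d + 5)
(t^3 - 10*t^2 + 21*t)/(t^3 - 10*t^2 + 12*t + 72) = t*(t^2 - 10*t + 21)/(t^3 - 10*t^2 + 12*t + 72)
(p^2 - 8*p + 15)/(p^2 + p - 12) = (p - 5)/(p + 4)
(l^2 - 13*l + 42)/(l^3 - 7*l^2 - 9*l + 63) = (l - 6)/(l^2 - 9)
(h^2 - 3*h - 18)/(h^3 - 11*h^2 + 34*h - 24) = (h + 3)/(h^2 - 5*h + 4)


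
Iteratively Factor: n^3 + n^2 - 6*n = (n + 3)*(n^2 - 2*n) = n*(n + 3)*(n - 2)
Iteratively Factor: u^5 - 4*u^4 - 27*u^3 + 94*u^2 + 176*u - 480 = (u - 5)*(u^4 + u^3 - 22*u^2 - 16*u + 96) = (u - 5)*(u + 4)*(u^3 - 3*u^2 - 10*u + 24) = (u - 5)*(u + 3)*(u + 4)*(u^2 - 6*u + 8) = (u - 5)*(u - 4)*(u + 3)*(u + 4)*(u - 2)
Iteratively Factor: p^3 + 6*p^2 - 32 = (p + 4)*(p^2 + 2*p - 8) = (p - 2)*(p + 4)*(p + 4)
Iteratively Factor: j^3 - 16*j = (j)*(j^2 - 16) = j*(j + 4)*(j - 4)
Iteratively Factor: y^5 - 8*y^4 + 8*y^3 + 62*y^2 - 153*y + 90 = (y - 2)*(y^4 - 6*y^3 - 4*y^2 + 54*y - 45) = (y - 5)*(y - 2)*(y^3 - y^2 - 9*y + 9) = (y - 5)*(y - 2)*(y + 3)*(y^2 - 4*y + 3) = (y - 5)*(y - 2)*(y - 1)*(y + 3)*(y - 3)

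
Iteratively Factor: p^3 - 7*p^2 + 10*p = (p)*(p^2 - 7*p + 10) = p*(p - 2)*(p - 5)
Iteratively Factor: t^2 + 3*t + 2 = (t + 1)*(t + 2)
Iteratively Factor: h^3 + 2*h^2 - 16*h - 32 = (h + 4)*(h^2 - 2*h - 8) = (h + 2)*(h + 4)*(h - 4)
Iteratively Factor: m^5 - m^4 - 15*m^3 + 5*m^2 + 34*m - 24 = (m - 1)*(m^4 - 15*m^2 - 10*m + 24) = (m - 1)*(m + 3)*(m^3 - 3*m^2 - 6*m + 8) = (m - 1)^2*(m + 3)*(m^2 - 2*m - 8) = (m - 4)*(m - 1)^2*(m + 3)*(m + 2)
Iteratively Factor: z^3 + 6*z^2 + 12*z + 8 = (z + 2)*(z^2 + 4*z + 4) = (z + 2)^2*(z + 2)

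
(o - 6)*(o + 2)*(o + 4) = o^3 - 28*o - 48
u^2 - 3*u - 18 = (u - 6)*(u + 3)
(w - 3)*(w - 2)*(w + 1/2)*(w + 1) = w^4 - 7*w^3/2 - w^2 + 13*w/2 + 3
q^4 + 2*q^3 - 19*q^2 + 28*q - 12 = (q - 2)*(q - 1)^2*(q + 6)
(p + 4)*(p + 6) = p^2 + 10*p + 24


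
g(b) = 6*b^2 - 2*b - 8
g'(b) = 12*b - 2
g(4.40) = 99.36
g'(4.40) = 50.80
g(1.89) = 9.65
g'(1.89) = 20.68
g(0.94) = -4.58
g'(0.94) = 9.28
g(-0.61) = -4.55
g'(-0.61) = -9.32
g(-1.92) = 17.96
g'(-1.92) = -25.04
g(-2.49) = 34.18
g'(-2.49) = -31.88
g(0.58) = -7.14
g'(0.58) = 4.96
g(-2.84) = 46.07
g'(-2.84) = -36.08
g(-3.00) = 52.00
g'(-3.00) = -38.00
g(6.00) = 196.00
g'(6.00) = 70.00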